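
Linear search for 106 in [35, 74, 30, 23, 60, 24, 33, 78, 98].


i=0: 35!=106
i=1: 74!=106
i=2: 30!=106
i=3: 23!=106
i=4: 60!=106
i=5: 24!=106
i=6: 33!=106
i=7: 78!=106
i=8: 98!=106

Not found, 9 comps


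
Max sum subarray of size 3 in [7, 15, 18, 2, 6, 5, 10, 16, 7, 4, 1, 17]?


[0:3]: 40
[1:4]: 35
[2:5]: 26
[3:6]: 13
[4:7]: 21
[5:8]: 31
[6:9]: 33
[7:10]: 27
[8:11]: 12
[9:12]: 22

Max: 40 at [0:3]


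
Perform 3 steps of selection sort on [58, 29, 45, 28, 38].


Initial: [58, 29, 45, 28, 38]
Step 1: min=28 at 3
  Swap: [28, 29, 45, 58, 38]
Step 2: min=29 at 1
  Swap: [28, 29, 45, 58, 38]
Step 3: min=38 at 4
  Swap: [28, 29, 38, 58, 45]

After 3 steps: [28, 29, 38, 58, 45]


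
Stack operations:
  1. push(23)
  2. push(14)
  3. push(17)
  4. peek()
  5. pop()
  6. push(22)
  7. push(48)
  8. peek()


push(23) -> [23]
push(14) -> [23, 14]
push(17) -> [23, 14, 17]
peek()->17
pop()->17, [23, 14]
push(22) -> [23, 14, 22]
push(48) -> [23, 14, 22, 48]
peek()->48

Final stack: [23, 14, 22, 48]


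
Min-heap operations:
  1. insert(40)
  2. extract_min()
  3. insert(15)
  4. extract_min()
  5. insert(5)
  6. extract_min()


insert(40) -> [40]
extract_min()->40, []
insert(15) -> [15]
extract_min()->15, []
insert(5) -> [5]
extract_min()->5, []

Final heap: []


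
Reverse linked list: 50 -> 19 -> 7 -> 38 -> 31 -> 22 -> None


Step 1: curr=50, set curr.next=prev(None) | reversed so far: 50
Step 2: curr=19, set curr.next=prev(50) | reversed so far: 19 -> 50
Step 3: curr=7, set curr.next=prev(19) | reversed so far: 7 -> 19 -> 50
Step 4: curr=38, set curr.next=prev(7) | reversed so far: 38 -> 7 -> 19 -> 50
Step 5: curr=31, set curr.next=prev(38) | reversed so far: 31 -> 38 -> 7 -> 19 -> 50
Step 6: curr=22, set curr.next=prev(31) | reversed so far: 22 -> 31 -> 38 -> 7 -> 19 -> 50

22 -> 31 -> 38 -> 7 -> 19 -> 50 -> None


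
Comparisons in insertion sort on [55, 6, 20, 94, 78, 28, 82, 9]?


Algorithm: insertion sort
Input: [55, 6, 20, 94, 78, 28, 82, 9]
Sorted: [6, 9, 20, 28, 55, 78, 82, 94]

19


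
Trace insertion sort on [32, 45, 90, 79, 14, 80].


Initial: [32, 45, 90, 79, 14, 80]
Insert 45: [32, 45, 90, 79, 14, 80]
Insert 90: [32, 45, 90, 79, 14, 80]
Insert 79: [32, 45, 79, 90, 14, 80]
Insert 14: [14, 32, 45, 79, 90, 80]
Insert 80: [14, 32, 45, 79, 80, 90]

Sorted: [14, 32, 45, 79, 80, 90]


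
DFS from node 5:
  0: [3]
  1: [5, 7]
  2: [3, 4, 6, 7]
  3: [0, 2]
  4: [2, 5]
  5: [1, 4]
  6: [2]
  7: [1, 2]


Visit 5, push [4, 1]
Visit 1, push [7]
Visit 7, push [2]
Visit 2, push [6, 4, 3]
Visit 3, push [0]
Visit 0, push []
Visit 4, push []
Visit 6, push []

DFS order: [5, 1, 7, 2, 3, 0, 4, 6]


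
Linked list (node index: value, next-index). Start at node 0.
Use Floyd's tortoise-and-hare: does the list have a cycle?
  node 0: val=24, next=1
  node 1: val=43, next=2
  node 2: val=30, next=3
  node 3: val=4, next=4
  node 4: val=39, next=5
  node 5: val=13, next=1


Floyd's tortoise (slow, +1) and hare (fast, +2):
  init: slow=0, fast=0
  step 1: slow=1, fast=2
  step 2: slow=2, fast=4
  step 3: slow=3, fast=1
  step 4: slow=4, fast=3
  step 5: slow=5, fast=5
  slow == fast at node 5: cycle detected

Cycle: yes


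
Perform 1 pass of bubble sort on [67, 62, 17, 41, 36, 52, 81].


Initial: [67, 62, 17, 41, 36, 52, 81]
Pass 1: [62, 17, 41, 36, 52, 67, 81] (5 swaps)

After 1 pass: [62, 17, 41, 36, 52, 67, 81]


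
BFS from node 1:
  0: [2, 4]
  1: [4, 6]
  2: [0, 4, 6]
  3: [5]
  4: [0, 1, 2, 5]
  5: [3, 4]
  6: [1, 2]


Visit 1, enqueue [4, 6]
Visit 4, enqueue [0, 2, 5]
Visit 6, enqueue []
Visit 0, enqueue []
Visit 2, enqueue []
Visit 5, enqueue [3]
Visit 3, enqueue []

BFS order: [1, 4, 6, 0, 2, 5, 3]


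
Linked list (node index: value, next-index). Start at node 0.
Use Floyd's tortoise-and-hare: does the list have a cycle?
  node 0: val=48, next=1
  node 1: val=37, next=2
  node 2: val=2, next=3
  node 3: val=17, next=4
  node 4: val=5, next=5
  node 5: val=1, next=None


Floyd's tortoise (slow, +1) and hare (fast, +2):
  init: slow=0, fast=0
  step 1: slow=1, fast=2
  step 2: slow=2, fast=4
  step 3: fast 4->5->None, no cycle

Cycle: no


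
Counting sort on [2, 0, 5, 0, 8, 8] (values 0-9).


Input: [2, 0, 5, 0, 8, 8]
Counts: [2, 0, 1, 0, 0, 1, 0, 0, 2, 0]

Sorted: [0, 0, 2, 5, 8, 8]


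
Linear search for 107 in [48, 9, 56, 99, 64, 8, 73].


i=0: 48!=107
i=1: 9!=107
i=2: 56!=107
i=3: 99!=107
i=4: 64!=107
i=5: 8!=107
i=6: 73!=107

Not found, 7 comps


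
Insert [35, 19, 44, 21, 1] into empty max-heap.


Insert 35: [35]
Insert 19: [35, 19]
Insert 44: [44, 19, 35]
Insert 21: [44, 21, 35, 19]
Insert 1: [44, 21, 35, 19, 1]

Final heap: [44, 21, 35, 19, 1]


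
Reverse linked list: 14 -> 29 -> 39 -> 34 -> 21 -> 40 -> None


Step 1: curr=14, set curr.next=prev(None) | reversed so far: 14
Step 2: curr=29, set curr.next=prev(14) | reversed so far: 29 -> 14
Step 3: curr=39, set curr.next=prev(29) | reversed so far: 39 -> 29 -> 14
Step 4: curr=34, set curr.next=prev(39) | reversed so far: 34 -> 39 -> 29 -> 14
Step 5: curr=21, set curr.next=prev(34) | reversed so far: 21 -> 34 -> 39 -> 29 -> 14
Step 6: curr=40, set curr.next=prev(21) | reversed so far: 40 -> 21 -> 34 -> 39 -> 29 -> 14

40 -> 21 -> 34 -> 39 -> 29 -> 14 -> None


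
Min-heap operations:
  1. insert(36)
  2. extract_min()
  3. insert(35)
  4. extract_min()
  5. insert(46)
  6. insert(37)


insert(36) -> [36]
extract_min()->36, []
insert(35) -> [35]
extract_min()->35, []
insert(46) -> [46]
insert(37) -> [37, 46]

Final heap: [37, 46]


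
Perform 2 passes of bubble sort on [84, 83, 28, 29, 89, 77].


Initial: [84, 83, 28, 29, 89, 77]
Pass 1: [83, 28, 29, 84, 77, 89] (4 swaps)
Pass 2: [28, 29, 83, 77, 84, 89] (3 swaps)

After 2 passes: [28, 29, 83, 77, 84, 89]


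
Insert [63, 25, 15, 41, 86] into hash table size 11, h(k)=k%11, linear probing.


Insert 63: h=8 -> slot 8
Insert 25: h=3 -> slot 3
Insert 15: h=4 -> slot 4
Insert 41: h=8, 1 probes -> slot 9
Insert 86: h=9, 1 probes -> slot 10

Table: [None, None, None, 25, 15, None, None, None, 63, 41, 86]


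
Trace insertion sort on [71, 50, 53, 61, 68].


Initial: [71, 50, 53, 61, 68]
Insert 50: [50, 71, 53, 61, 68]
Insert 53: [50, 53, 71, 61, 68]
Insert 61: [50, 53, 61, 71, 68]
Insert 68: [50, 53, 61, 68, 71]

Sorted: [50, 53, 61, 68, 71]


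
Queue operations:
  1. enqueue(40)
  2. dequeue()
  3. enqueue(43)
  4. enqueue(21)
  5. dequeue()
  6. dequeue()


enqueue(40) -> [40]
dequeue()->40, []
enqueue(43) -> [43]
enqueue(21) -> [43, 21]
dequeue()->43, [21]
dequeue()->21, []

Final queue: []


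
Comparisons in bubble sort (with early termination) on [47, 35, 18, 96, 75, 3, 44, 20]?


Algorithm: bubble sort (with early termination)
Input: [47, 35, 18, 96, 75, 3, 44, 20]
Sorted: [3, 18, 20, 35, 44, 47, 75, 96]

27


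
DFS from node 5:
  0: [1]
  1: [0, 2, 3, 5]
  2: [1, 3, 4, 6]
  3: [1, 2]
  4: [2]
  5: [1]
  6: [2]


Visit 5, push [1]
Visit 1, push [3, 2, 0]
Visit 0, push []
Visit 2, push [6, 4, 3]
Visit 3, push []
Visit 4, push []
Visit 6, push []

DFS order: [5, 1, 0, 2, 3, 4, 6]


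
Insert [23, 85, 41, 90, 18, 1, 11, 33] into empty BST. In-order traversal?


Insert 23: root
Insert 85: R from 23
Insert 41: R from 23 -> L from 85
Insert 90: R from 23 -> R from 85
Insert 18: L from 23
Insert 1: L from 23 -> L from 18
Insert 11: L from 23 -> L from 18 -> R from 1
Insert 33: R from 23 -> L from 85 -> L from 41

In-order: [1, 11, 18, 23, 33, 41, 85, 90]


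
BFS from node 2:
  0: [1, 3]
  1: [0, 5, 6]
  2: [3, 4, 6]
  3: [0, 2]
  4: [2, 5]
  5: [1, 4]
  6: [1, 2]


Visit 2, enqueue [3, 4, 6]
Visit 3, enqueue [0]
Visit 4, enqueue [5]
Visit 6, enqueue [1]
Visit 0, enqueue []
Visit 5, enqueue []
Visit 1, enqueue []

BFS order: [2, 3, 4, 6, 0, 5, 1]


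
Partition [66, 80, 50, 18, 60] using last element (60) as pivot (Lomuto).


Pivot: 60
  50 <= 60: swap -> [50, 80, 66, 18, 60]
  18 <= 60: swap -> [50, 18, 66, 80, 60]
Place pivot at 2: [50, 18, 60, 80, 66]

Partitioned: [50, 18, 60, 80, 66]


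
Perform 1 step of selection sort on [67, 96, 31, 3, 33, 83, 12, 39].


Initial: [67, 96, 31, 3, 33, 83, 12, 39]
Step 1: min=3 at 3
  Swap: [3, 96, 31, 67, 33, 83, 12, 39]

After 1 step: [3, 96, 31, 67, 33, 83, 12, 39]


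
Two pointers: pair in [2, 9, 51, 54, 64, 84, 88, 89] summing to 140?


lo=0(2)+hi=7(89)=91
lo=1(9)+hi=7(89)=98
lo=2(51)+hi=7(89)=140

Yes: 51+89=140


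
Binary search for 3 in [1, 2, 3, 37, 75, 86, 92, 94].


Step 1: lo=0, hi=7, mid=3, val=37
Step 2: lo=0, hi=2, mid=1, val=2
Step 3: lo=2, hi=2, mid=2, val=3

Found at index 2


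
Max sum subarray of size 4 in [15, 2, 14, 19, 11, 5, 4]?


[0:4]: 50
[1:5]: 46
[2:6]: 49
[3:7]: 39

Max: 50 at [0:4]


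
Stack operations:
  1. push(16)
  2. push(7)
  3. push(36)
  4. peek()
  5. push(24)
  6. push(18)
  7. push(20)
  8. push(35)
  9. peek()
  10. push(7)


push(16) -> [16]
push(7) -> [16, 7]
push(36) -> [16, 7, 36]
peek()->36
push(24) -> [16, 7, 36, 24]
push(18) -> [16, 7, 36, 24, 18]
push(20) -> [16, 7, 36, 24, 18, 20]
push(35) -> [16, 7, 36, 24, 18, 20, 35]
peek()->35
push(7) -> [16, 7, 36, 24, 18, 20, 35, 7]

Final stack: [16, 7, 36, 24, 18, 20, 35, 7]


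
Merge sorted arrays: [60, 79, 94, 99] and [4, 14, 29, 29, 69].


Take 4 from B
Take 14 from B
Take 29 from B
Take 29 from B
Take 60 from A
Take 69 from B

Merged: [4, 14, 29, 29, 60, 69, 79, 94, 99]


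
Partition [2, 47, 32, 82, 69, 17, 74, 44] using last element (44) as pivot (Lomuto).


Pivot: 44
  2 <= 44: advance i (no swap)
  32 <= 44: swap -> [2, 32, 47, 82, 69, 17, 74, 44]
  17 <= 44: swap -> [2, 32, 17, 82, 69, 47, 74, 44]
Place pivot at 3: [2, 32, 17, 44, 69, 47, 74, 82]

Partitioned: [2, 32, 17, 44, 69, 47, 74, 82]


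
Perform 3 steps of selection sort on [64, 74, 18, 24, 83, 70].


Initial: [64, 74, 18, 24, 83, 70]
Step 1: min=18 at 2
  Swap: [18, 74, 64, 24, 83, 70]
Step 2: min=24 at 3
  Swap: [18, 24, 64, 74, 83, 70]
Step 3: min=64 at 2
  Swap: [18, 24, 64, 74, 83, 70]

After 3 steps: [18, 24, 64, 74, 83, 70]


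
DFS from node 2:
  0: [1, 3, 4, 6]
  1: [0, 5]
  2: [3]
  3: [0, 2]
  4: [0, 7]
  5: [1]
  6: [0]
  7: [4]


Visit 2, push [3]
Visit 3, push [0]
Visit 0, push [6, 4, 1]
Visit 1, push [5]
Visit 5, push []
Visit 4, push [7]
Visit 7, push []
Visit 6, push []

DFS order: [2, 3, 0, 1, 5, 4, 7, 6]


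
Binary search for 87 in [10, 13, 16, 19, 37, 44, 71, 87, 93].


Step 1: lo=0, hi=8, mid=4, val=37
Step 2: lo=5, hi=8, mid=6, val=71
Step 3: lo=7, hi=8, mid=7, val=87

Found at index 7


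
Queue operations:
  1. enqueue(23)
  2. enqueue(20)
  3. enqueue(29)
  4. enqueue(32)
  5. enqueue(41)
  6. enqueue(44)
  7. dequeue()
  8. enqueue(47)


enqueue(23) -> [23]
enqueue(20) -> [23, 20]
enqueue(29) -> [23, 20, 29]
enqueue(32) -> [23, 20, 29, 32]
enqueue(41) -> [23, 20, 29, 32, 41]
enqueue(44) -> [23, 20, 29, 32, 41, 44]
dequeue()->23, [20, 29, 32, 41, 44]
enqueue(47) -> [20, 29, 32, 41, 44, 47]

Final queue: [20, 29, 32, 41, 44, 47]


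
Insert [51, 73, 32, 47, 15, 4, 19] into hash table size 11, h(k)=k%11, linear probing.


Insert 51: h=7 -> slot 7
Insert 73: h=7, 1 probes -> slot 8
Insert 32: h=10 -> slot 10
Insert 47: h=3 -> slot 3
Insert 15: h=4 -> slot 4
Insert 4: h=4, 1 probes -> slot 5
Insert 19: h=8, 1 probes -> slot 9

Table: [None, None, None, 47, 15, 4, None, 51, 73, 19, 32]


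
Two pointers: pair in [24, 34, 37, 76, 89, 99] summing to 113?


lo=0(24)+hi=5(99)=123
lo=0(24)+hi=4(89)=113

Yes: 24+89=113


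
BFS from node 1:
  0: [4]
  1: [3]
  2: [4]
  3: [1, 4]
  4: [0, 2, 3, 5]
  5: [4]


Visit 1, enqueue [3]
Visit 3, enqueue [4]
Visit 4, enqueue [0, 2, 5]
Visit 0, enqueue []
Visit 2, enqueue []
Visit 5, enqueue []

BFS order: [1, 3, 4, 0, 2, 5]


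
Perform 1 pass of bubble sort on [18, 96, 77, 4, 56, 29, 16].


Initial: [18, 96, 77, 4, 56, 29, 16]
Pass 1: [18, 77, 4, 56, 29, 16, 96] (5 swaps)

After 1 pass: [18, 77, 4, 56, 29, 16, 96]


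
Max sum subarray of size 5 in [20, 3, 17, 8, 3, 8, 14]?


[0:5]: 51
[1:6]: 39
[2:7]: 50

Max: 51 at [0:5]


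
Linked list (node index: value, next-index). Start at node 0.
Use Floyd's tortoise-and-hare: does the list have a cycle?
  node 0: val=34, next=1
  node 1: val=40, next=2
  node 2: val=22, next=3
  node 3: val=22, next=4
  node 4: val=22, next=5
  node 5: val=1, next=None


Floyd's tortoise (slow, +1) and hare (fast, +2):
  init: slow=0, fast=0
  step 1: slow=1, fast=2
  step 2: slow=2, fast=4
  step 3: fast 4->5->None, no cycle

Cycle: no


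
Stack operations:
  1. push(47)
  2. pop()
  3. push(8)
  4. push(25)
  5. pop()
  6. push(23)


push(47) -> [47]
pop()->47, []
push(8) -> [8]
push(25) -> [8, 25]
pop()->25, [8]
push(23) -> [8, 23]

Final stack: [8, 23]


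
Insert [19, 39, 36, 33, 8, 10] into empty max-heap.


Insert 19: [19]
Insert 39: [39, 19]
Insert 36: [39, 19, 36]
Insert 33: [39, 33, 36, 19]
Insert 8: [39, 33, 36, 19, 8]
Insert 10: [39, 33, 36, 19, 8, 10]

Final heap: [39, 33, 36, 19, 8, 10]


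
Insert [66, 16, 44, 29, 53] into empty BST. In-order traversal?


Insert 66: root
Insert 16: L from 66
Insert 44: L from 66 -> R from 16
Insert 29: L from 66 -> R from 16 -> L from 44
Insert 53: L from 66 -> R from 16 -> R from 44

In-order: [16, 29, 44, 53, 66]


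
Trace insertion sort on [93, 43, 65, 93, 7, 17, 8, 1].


Initial: [93, 43, 65, 93, 7, 17, 8, 1]
Insert 43: [43, 93, 65, 93, 7, 17, 8, 1]
Insert 65: [43, 65, 93, 93, 7, 17, 8, 1]
Insert 93: [43, 65, 93, 93, 7, 17, 8, 1]
Insert 7: [7, 43, 65, 93, 93, 17, 8, 1]
Insert 17: [7, 17, 43, 65, 93, 93, 8, 1]
Insert 8: [7, 8, 17, 43, 65, 93, 93, 1]
Insert 1: [1, 7, 8, 17, 43, 65, 93, 93]

Sorted: [1, 7, 8, 17, 43, 65, 93, 93]


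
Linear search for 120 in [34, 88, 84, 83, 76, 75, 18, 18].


i=0: 34!=120
i=1: 88!=120
i=2: 84!=120
i=3: 83!=120
i=4: 76!=120
i=5: 75!=120
i=6: 18!=120
i=7: 18!=120

Not found, 8 comps


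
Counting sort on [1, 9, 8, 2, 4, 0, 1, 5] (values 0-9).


Input: [1, 9, 8, 2, 4, 0, 1, 5]
Counts: [1, 2, 1, 0, 1, 1, 0, 0, 1, 1]

Sorted: [0, 1, 1, 2, 4, 5, 8, 9]


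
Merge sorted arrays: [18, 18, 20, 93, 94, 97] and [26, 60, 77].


Take 18 from A
Take 18 from A
Take 20 from A
Take 26 from B
Take 60 from B
Take 77 from B

Merged: [18, 18, 20, 26, 60, 77, 93, 94, 97]


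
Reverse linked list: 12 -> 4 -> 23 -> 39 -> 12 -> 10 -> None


Step 1: curr=12, set curr.next=prev(None) | reversed so far: 12
Step 2: curr=4, set curr.next=prev(12) | reversed so far: 4 -> 12
Step 3: curr=23, set curr.next=prev(4) | reversed so far: 23 -> 4 -> 12
Step 4: curr=39, set curr.next=prev(23) | reversed so far: 39 -> 23 -> 4 -> 12
Step 5: curr=12, set curr.next=prev(39) | reversed so far: 12 -> 39 -> 23 -> 4 -> 12
Step 6: curr=10, set curr.next=prev(12) | reversed so far: 10 -> 12 -> 39 -> 23 -> 4 -> 12

10 -> 12 -> 39 -> 23 -> 4 -> 12 -> None


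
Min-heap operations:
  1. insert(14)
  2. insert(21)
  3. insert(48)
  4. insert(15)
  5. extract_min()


insert(14) -> [14]
insert(21) -> [14, 21]
insert(48) -> [14, 21, 48]
insert(15) -> [14, 15, 48, 21]
extract_min()->14, [15, 21, 48]

Final heap: [15, 21, 48]


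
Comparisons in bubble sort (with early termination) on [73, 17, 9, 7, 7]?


Algorithm: bubble sort (with early termination)
Input: [73, 17, 9, 7, 7]
Sorted: [7, 7, 9, 17, 73]

10


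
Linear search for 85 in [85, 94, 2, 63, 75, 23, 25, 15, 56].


i=0: 85==85 found!

Found at 0, 1 comps


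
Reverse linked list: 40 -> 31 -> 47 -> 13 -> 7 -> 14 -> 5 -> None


Step 1: curr=40, set curr.next=prev(None) | reversed so far: 40
Step 2: curr=31, set curr.next=prev(40) | reversed so far: 31 -> 40
Step 3: curr=47, set curr.next=prev(31) | reversed so far: 47 -> 31 -> 40
Step 4: curr=13, set curr.next=prev(47) | reversed so far: 13 -> 47 -> 31 -> 40
Step 5: curr=7, set curr.next=prev(13) | reversed so far: 7 -> 13 -> 47 -> 31 -> 40
Step 6: curr=14, set curr.next=prev(7) | reversed so far: 14 -> 7 -> 13 -> 47 -> 31 -> 40
Step 7: curr=5, set curr.next=prev(14) | reversed so far: 5 -> 14 -> 7 -> 13 -> 47 -> 31 -> 40

5 -> 14 -> 7 -> 13 -> 47 -> 31 -> 40 -> None


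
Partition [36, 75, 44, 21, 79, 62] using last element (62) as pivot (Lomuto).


Pivot: 62
  36 <= 62: advance i (no swap)
  44 <= 62: swap -> [36, 44, 75, 21, 79, 62]
  21 <= 62: swap -> [36, 44, 21, 75, 79, 62]
Place pivot at 3: [36, 44, 21, 62, 79, 75]

Partitioned: [36, 44, 21, 62, 79, 75]


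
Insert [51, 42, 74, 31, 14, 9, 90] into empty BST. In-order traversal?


Insert 51: root
Insert 42: L from 51
Insert 74: R from 51
Insert 31: L from 51 -> L from 42
Insert 14: L from 51 -> L from 42 -> L from 31
Insert 9: L from 51 -> L from 42 -> L from 31 -> L from 14
Insert 90: R from 51 -> R from 74

In-order: [9, 14, 31, 42, 51, 74, 90]


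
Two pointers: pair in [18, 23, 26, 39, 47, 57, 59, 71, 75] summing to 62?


lo=0(18)+hi=8(75)=93
lo=0(18)+hi=7(71)=89
lo=0(18)+hi=6(59)=77
lo=0(18)+hi=5(57)=75
lo=0(18)+hi=4(47)=65
lo=0(18)+hi=3(39)=57
lo=1(23)+hi=3(39)=62

Yes: 23+39=62


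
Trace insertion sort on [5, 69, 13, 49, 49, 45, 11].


Initial: [5, 69, 13, 49, 49, 45, 11]
Insert 69: [5, 69, 13, 49, 49, 45, 11]
Insert 13: [5, 13, 69, 49, 49, 45, 11]
Insert 49: [5, 13, 49, 69, 49, 45, 11]
Insert 49: [5, 13, 49, 49, 69, 45, 11]
Insert 45: [5, 13, 45, 49, 49, 69, 11]
Insert 11: [5, 11, 13, 45, 49, 49, 69]

Sorted: [5, 11, 13, 45, 49, 49, 69]


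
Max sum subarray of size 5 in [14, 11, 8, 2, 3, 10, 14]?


[0:5]: 38
[1:6]: 34
[2:7]: 37

Max: 38 at [0:5]


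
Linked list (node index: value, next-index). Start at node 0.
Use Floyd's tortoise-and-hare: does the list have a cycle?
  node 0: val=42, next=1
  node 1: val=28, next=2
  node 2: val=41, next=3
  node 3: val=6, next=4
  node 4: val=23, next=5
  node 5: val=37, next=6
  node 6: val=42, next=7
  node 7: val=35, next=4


Floyd's tortoise (slow, +1) and hare (fast, +2):
  init: slow=0, fast=0
  step 1: slow=1, fast=2
  step 2: slow=2, fast=4
  step 3: slow=3, fast=6
  step 4: slow=4, fast=4
  slow == fast at node 4: cycle detected

Cycle: yes


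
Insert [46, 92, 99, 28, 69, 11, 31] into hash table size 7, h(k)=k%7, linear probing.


Insert 46: h=4 -> slot 4
Insert 92: h=1 -> slot 1
Insert 99: h=1, 1 probes -> slot 2
Insert 28: h=0 -> slot 0
Insert 69: h=6 -> slot 6
Insert 11: h=4, 1 probes -> slot 5
Insert 31: h=3 -> slot 3

Table: [28, 92, 99, 31, 46, 11, 69]


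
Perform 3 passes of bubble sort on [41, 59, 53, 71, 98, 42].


Initial: [41, 59, 53, 71, 98, 42]
Pass 1: [41, 53, 59, 71, 42, 98] (2 swaps)
Pass 2: [41, 53, 59, 42, 71, 98] (1 swaps)
Pass 3: [41, 53, 42, 59, 71, 98] (1 swaps)

After 3 passes: [41, 53, 42, 59, 71, 98]


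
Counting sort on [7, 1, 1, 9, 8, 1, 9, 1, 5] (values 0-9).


Input: [7, 1, 1, 9, 8, 1, 9, 1, 5]
Counts: [0, 4, 0, 0, 0, 1, 0, 1, 1, 2]

Sorted: [1, 1, 1, 1, 5, 7, 8, 9, 9]


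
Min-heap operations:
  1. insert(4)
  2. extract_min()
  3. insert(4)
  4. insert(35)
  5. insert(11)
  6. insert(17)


insert(4) -> [4]
extract_min()->4, []
insert(4) -> [4]
insert(35) -> [4, 35]
insert(11) -> [4, 35, 11]
insert(17) -> [4, 17, 11, 35]

Final heap: [4, 17, 11, 35]


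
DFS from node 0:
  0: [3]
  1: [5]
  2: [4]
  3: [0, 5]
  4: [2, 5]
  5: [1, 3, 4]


Visit 0, push [3]
Visit 3, push [5]
Visit 5, push [4, 1]
Visit 1, push []
Visit 4, push [2]
Visit 2, push []

DFS order: [0, 3, 5, 1, 4, 2]


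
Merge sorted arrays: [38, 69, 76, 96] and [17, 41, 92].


Take 17 from B
Take 38 from A
Take 41 from B
Take 69 from A
Take 76 from A
Take 92 from B

Merged: [17, 38, 41, 69, 76, 92, 96]


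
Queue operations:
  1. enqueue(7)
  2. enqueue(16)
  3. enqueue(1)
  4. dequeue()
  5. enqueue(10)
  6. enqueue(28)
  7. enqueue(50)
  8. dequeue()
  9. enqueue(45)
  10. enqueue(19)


enqueue(7) -> [7]
enqueue(16) -> [7, 16]
enqueue(1) -> [7, 16, 1]
dequeue()->7, [16, 1]
enqueue(10) -> [16, 1, 10]
enqueue(28) -> [16, 1, 10, 28]
enqueue(50) -> [16, 1, 10, 28, 50]
dequeue()->16, [1, 10, 28, 50]
enqueue(45) -> [1, 10, 28, 50, 45]
enqueue(19) -> [1, 10, 28, 50, 45, 19]

Final queue: [1, 10, 28, 50, 45, 19]


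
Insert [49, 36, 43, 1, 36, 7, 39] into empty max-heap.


Insert 49: [49]
Insert 36: [49, 36]
Insert 43: [49, 36, 43]
Insert 1: [49, 36, 43, 1]
Insert 36: [49, 36, 43, 1, 36]
Insert 7: [49, 36, 43, 1, 36, 7]
Insert 39: [49, 36, 43, 1, 36, 7, 39]

Final heap: [49, 36, 43, 1, 36, 7, 39]


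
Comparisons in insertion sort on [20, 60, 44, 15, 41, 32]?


Algorithm: insertion sort
Input: [20, 60, 44, 15, 41, 32]
Sorted: [15, 20, 32, 41, 44, 60]

13


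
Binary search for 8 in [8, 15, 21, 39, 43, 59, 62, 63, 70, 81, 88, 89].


Step 1: lo=0, hi=11, mid=5, val=59
Step 2: lo=0, hi=4, mid=2, val=21
Step 3: lo=0, hi=1, mid=0, val=8

Found at index 0


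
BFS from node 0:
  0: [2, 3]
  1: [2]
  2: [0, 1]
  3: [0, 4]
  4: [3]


Visit 0, enqueue [2, 3]
Visit 2, enqueue [1]
Visit 3, enqueue [4]
Visit 1, enqueue []
Visit 4, enqueue []

BFS order: [0, 2, 3, 1, 4]


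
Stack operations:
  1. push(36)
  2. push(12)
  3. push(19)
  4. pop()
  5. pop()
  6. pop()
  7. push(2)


push(36) -> [36]
push(12) -> [36, 12]
push(19) -> [36, 12, 19]
pop()->19, [36, 12]
pop()->12, [36]
pop()->36, []
push(2) -> [2]

Final stack: [2]


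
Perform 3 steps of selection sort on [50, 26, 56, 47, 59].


Initial: [50, 26, 56, 47, 59]
Step 1: min=26 at 1
  Swap: [26, 50, 56, 47, 59]
Step 2: min=47 at 3
  Swap: [26, 47, 56, 50, 59]
Step 3: min=50 at 3
  Swap: [26, 47, 50, 56, 59]

After 3 steps: [26, 47, 50, 56, 59]


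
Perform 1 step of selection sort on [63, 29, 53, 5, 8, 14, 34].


Initial: [63, 29, 53, 5, 8, 14, 34]
Step 1: min=5 at 3
  Swap: [5, 29, 53, 63, 8, 14, 34]

After 1 step: [5, 29, 53, 63, 8, 14, 34]


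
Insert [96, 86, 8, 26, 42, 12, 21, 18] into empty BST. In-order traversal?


Insert 96: root
Insert 86: L from 96
Insert 8: L from 96 -> L from 86
Insert 26: L from 96 -> L from 86 -> R from 8
Insert 42: L from 96 -> L from 86 -> R from 8 -> R from 26
Insert 12: L from 96 -> L from 86 -> R from 8 -> L from 26
Insert 21: L from 96 -> L from 86 -> R from 8 -> L from 26 -> R from 12
Insert 18: L from 96 -> L from 86 -> R from 8 -> L from 26 -> R from 12 -> L from 21

In-order: [8, 12, 18, 21, 26, 42, 86, 96]


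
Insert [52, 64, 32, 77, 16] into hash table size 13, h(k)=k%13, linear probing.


Insert 52: h=0 -> slot 0
Insert 64: h=12 -> slot 12
Insert 32: h=6 -> slot 6
Insert 77: h=12, 2 probes -> slot 1
Insert 16: h=3 -> slot 3

Table: [52, 77, None, 16, None, None, 32, None, None, None, None, None, 64]


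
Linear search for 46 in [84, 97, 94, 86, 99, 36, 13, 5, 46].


i=0: 84!=46
i=1: 97!=46
i=2: 94!=46
i=3: 86!=46
i=4: 99!=46
i=5: 36!=46
i=6: 13!=46
i=7: 5!=46
i=8: 46==46 found!

Found at 8, 9 comps


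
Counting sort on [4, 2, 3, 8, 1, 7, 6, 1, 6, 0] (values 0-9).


Input: [4, 2, 3, 8, 1, 7, 6, 1, 6, 0]
Counts: [1, 2, 1, 1, 1, 0, 2, 1, 1, 0]

Sorted: [0, 1, 1, 2, 3, 4, 6, 6, 7, 8]


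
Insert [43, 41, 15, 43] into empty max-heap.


Insert 43: [43]
Insert 41: [43, 41]
Insert 15: [43, 41, 15]
Insert 43: [43, 43, 15, 41]

Final heap: [43, 43, 15, 41]


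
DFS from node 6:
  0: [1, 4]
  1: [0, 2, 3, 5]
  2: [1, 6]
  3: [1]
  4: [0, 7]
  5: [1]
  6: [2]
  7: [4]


Visit 6, push [2]
Visit 2, push [1]
Visit 1, push [5, 3, 0]
Visit 0, push [4]
Visit 4, push [7]
Visit 7, push []
Visit 3, push []
Visit 5, push []

DFS order: [6, 2, 1, 0, 4, 7, 3, 5]


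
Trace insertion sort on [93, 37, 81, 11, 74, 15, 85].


Initial: [93, 37, 81, 11, 74, 15, 85]
Insert 37: [37, 93, 81, 11, 74, 15, 85]
Insert 81: [37, 81, 93, 11, 74, 15, 85]
Insert 11: [11, 37, 81, 93, 74, 15, 85]
Insert 74: [11, 37, 74, 81, 93, 15, 85]
Insert 15: [11, 15, 37, 74, 81, 93, 85]
Insert 85: [11, 15, 37, 74, 81, 85, 93]

Sorted: [11, 15, 37, 74, 81, 85, 93]


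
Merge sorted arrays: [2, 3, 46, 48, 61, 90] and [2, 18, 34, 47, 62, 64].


Take 2 from A
Take 2 from B
Take 3 from A
Take 18 from B
Take 34 from B
Take 46 from A
Take 47 from B
Take 48 from A
Take 61 from A
Take 62 from B
Take 64 from B

Merged: [2, 2, 3, 18, 34, 46, 47, 48, 61, 62, 64, 90]


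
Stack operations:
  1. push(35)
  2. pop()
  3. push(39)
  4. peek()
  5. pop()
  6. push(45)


push(35) -> [35]
pop()->35, []
push(39) -> [39]
peek()->39
pop()->39, []
push(45) -> [45]

Final stack: [45]


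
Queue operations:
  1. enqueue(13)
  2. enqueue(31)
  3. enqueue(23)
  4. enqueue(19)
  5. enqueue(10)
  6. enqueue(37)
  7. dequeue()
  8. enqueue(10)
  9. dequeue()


enqueue(13) -> [13]
enqueue(31) -> [13, 31]
enqueue(23) -> [13, 31, 23]
enqueue(19) -> [13, 31, 23, 19]
enqueue(10) -> [13, 31, 23, 19, 10]
enqueue(37) -> [13, 31, 23, 19, 10, 37]
dequeue()->13, [31, 23, 19, 10, 37]
enqueue(10) -> [31, 23, 19, 10, 37, 10]
dequeue()->31, [23, 19, 10, 37, 10]

Final queue: [23, 19, 10, 37, 10]


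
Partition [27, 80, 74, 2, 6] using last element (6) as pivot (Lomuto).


Pivot: 6
  2 <= 6: swap -> [2, 80, 74, 27, 6]
Place pivot at 1: [2, 6, 74, 27, 80]

Partitioned: [2, 6, 74, 27, 80]


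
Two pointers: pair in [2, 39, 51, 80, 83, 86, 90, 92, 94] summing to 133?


lo=0(2)+hi=8(94)=96
lo=1(39)+hi=8(94)=133

Yes: 39+94=133


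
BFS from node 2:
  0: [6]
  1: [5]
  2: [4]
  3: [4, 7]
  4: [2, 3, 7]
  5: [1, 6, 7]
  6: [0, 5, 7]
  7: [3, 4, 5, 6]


Visit 2, enqueue [4]
Visit 4, enqueue [3, 7]
Visit 3, enqueue []
Visit 7, enqueue [5, 6]
Visit 5, enqueue [1]
Visit 6, enqueue [0]
Visit 1, enqueue []
Visit 0, enqueue []

BFS order: [2, 4, 3, 7, 5, 6, 1, 0]


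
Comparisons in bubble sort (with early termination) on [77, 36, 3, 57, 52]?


Algorithm: bubble sort (with early termination)
Input: [77, 36, 3, 57, 52]
Sorted: [3, 36, 52, 57, 77]

9


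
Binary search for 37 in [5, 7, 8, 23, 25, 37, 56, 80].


Step 1: lo=0, hi=7, mid=3, val=23
Step 2: lo=4, hi=7, mid=5, val=37

Found at index 5


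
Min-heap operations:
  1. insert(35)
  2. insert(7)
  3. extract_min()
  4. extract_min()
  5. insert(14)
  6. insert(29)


insert(35) -> [35]
insert(7) -> [7, 35]
extract_min()->7, [35]
extract_min()->35, []
insert(14) -> [14]
insert(29) -> [14, 29]

Final heap: [14, 29]


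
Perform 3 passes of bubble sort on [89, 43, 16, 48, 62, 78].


Initial: [89, 43, 16, 48, 62, 78]
Pass 1: [43, 16, 48, 62, 78, 89] (5 swaps)
Pass 2: [16, 43, 48, 62, 78, 89] (1 swaps)
Pass 3: [16, 43, 48, 62, 78, 89] (0 swaps)

After 3 passes: [16, 43, 48, 62, 78, 89]


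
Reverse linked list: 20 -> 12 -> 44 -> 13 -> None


Step 1: curr=20, set curr.next=prev(None) | reversed so far: 20
Step 2: curr=12, set curr.next=prev(20) | reversed so far: 12 -> 20
Step 3: curr=44, set curr.next=prev(12) | reversed so far: 44 -> 12 -> 20
Step 4: curr=13, set curr.next=prev(44) | reversed so far: 13 -> 44 -> 12 -> 20

13 -> 44 -> 12 -> 20 -> None


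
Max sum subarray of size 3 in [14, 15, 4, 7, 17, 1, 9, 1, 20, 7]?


[0:3]: 33
[1:4]: 26
[2:5]: 28
[3:6]: 25
[4:7]: 27
[5:8]: 11
[6:9]: 30
[7:10]: 28

Max: 33 at [0:3]


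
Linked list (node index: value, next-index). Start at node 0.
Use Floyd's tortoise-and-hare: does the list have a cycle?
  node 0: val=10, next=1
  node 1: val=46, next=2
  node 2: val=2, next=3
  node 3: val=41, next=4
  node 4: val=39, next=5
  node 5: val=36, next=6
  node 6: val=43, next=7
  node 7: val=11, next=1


Floyd's tortoise (slow, +1) and hare (fast, +2):
  init: slow=0, fast=0
  step 1: slow=1, fast=2
  step 2: slow=2, fast=4
  step 3: slow=3, fast=6
  step 4: slow=4, fast=1
  step 5: slow=5, fast=3
  step 6: slow=6, fast=5
  step 7: slow=7, fast=7
  slow == fast at node 7: cycle detected

Cycle: yes


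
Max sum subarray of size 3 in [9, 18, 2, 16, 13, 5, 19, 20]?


[0:3]: 29
[1:4]: 36
[2:5]: 31
[3:6]: 34
[4:7]: 37
[5:8]: 44

Max: 44 at [5:8]


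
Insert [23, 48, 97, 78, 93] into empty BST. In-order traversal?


Insert 23: root
Insert 48: R from 23
Insert 97: R from 23 -> R from 48
Insert 78: R from 23 -> R from 48 -> L from 97
Insert 93: R from 23 -> R from 48 -> L from 97 -> R from 78

In-order: [23, 48, 78, 93, 97]


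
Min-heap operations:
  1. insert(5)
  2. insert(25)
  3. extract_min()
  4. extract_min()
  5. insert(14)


insert(5) -> [5]
insert(25) -> [5, 25]
extract_min()->5, [25]
extract_min()->25, []
insert(14) -> [14]

Final heap: [14]


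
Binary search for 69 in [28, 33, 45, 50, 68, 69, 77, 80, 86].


Step 1: lo=0, hi=8, mid=4, val=68
Step 2: lo=5, hi=8, mid=6, val=77
Step 3: lo=5, hi=5, mid=5, val=69

Found at index 5


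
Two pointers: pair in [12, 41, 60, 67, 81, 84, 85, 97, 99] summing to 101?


lo=0(12)+hi=8(99)=111
lo=0(12)+hi=7(97)=109
lo=0(12)+hi=6(85)=97
lo=1(41)+hi=6(85)=126
lo=1(41)+hi=5(84)=125
lo=1(41)+hi=4(81)=122
lo=1(41)+hi=3(67)=108
lo=1(41)+hi=2(60)=101

Yes: 41+60=101


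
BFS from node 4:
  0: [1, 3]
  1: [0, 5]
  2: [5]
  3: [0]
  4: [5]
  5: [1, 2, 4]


Visit 4, enqueue [5]
Visit 5, enqueue [1, 2]
Visit 1, enqueue [0]
Visit 2, enqueue []
Visit 0, enqueue [3]
Visit 3, enqueue []

BFS order: [4, 5, 1, 2, 0, 3]


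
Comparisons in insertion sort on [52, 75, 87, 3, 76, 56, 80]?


Algorithm: insertion sort
Input: [52, 75, 87, 3, 76, 56, 80]
Sorted: [3, 52, 56, 75, 76, 80, 87]

13


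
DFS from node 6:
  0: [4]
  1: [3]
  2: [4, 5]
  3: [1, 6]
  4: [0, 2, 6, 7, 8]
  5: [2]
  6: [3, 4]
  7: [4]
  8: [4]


Visit 6, push [4, 3]
Visit 3, push [1]
Visit 1, push []
Visit 4, push [8, 7, 2, 0]
Visit 0, push []
Visit 2, push [5]
Visit 5, push []
Visit 7, push []
Visit 8, push []

DFS order: [6, 3, 1, 4, 0, 2, 5, 7, 8]


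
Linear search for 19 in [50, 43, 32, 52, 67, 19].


i=0: 50!=19
i=1: 43!=19
i=2: 32!=19
i=3: 52!=19
i=4: 67!=19
i=5: 19==19 found!

Found at 5, 6 comps


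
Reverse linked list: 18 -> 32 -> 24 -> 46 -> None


Step 1: curr=18, set curr.next=prev(None) | reversed so far: 18
Step 2: curr=32, set curr.next=prev(18) | reversed so far: 32 -> 18
Step 3: curr=24, set curr.next=prev(32) | reversed so far: 24 -> 32 -> 18
Step 4: curr=46, set curr.next=prev(24) | reversed so far: 46 -> 24 -> 32 -> 18

46 -> 24 -> 32 -> 18 -> None


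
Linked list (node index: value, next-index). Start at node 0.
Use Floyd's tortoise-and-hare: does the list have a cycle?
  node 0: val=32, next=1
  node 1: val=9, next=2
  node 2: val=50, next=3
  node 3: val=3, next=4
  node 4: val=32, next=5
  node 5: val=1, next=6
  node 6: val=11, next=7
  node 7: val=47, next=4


Floyd's tortoise (slow, +1) and hare (fast, +2):
  init: slow=0, fast=0
  step 1: slow=1, fast=2
  step 2: slow=2, fast=4
  step 3: slow=3, fast=6
  step 4: slow=4, fast=4
  slow == fast at node 4: cycle detected

Cycle: yes


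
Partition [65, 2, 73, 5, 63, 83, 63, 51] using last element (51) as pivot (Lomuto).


Pivot: 51
  2 <= 51: swap -> [2, 65, 73, 5, 63, 83, 63, 51]
  5 <= 51: swap -> [2, 5, 73, 65, 63, 83, 63, 51]
Place pivot at 2: [2, 5, 51, 65, 63, 83, 63, 73]

Partitioned: [2, 5, 51, 65, 63, 83, 63, 73]


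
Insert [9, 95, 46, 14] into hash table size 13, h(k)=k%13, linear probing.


Insert 9: h=9 -> slot 9
Insert 95: h=4 -> slot 4
Insert 46: h=7 -> slot 7
Insert 14: h=1 -> slot 1

Table: [None, 14, None, None, 95, None, None, 46, None, 9, None, None, None]


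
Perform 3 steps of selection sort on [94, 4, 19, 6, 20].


Initial: [94, 4, 19, 6, 20]
Step 1: min=4 at 1
  Swap: [4, 94, 19, 6, 20]
Step 2: min=6 at 3
  Swap: [4, 6, 19, 94, 20]
Step 3: min=19 at 2
  Swap: [4, 6, 19, 94, 20]

After 3 steps: [4, 6, 19, 94, 20]


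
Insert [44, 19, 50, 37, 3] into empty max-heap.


Insert 44: [44]
Insert 19: [44, 19]
Insert 50: [50, 19, 44]
Insert 37: [50, 37, 44, 19]
Insert 3: [50, 37, 44, 19, 3]

Final heap: [50, 37, 44, 19, 3]


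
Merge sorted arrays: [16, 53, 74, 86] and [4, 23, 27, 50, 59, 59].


Take 4 from B
Take 16 from A
Take 23 from B
Take 27 from B
Take 50 from B
Take 53 from A
Take 59 from B
Take 59 from B

Merged: [4, 16, 23, 27, 50, 53, 59, 59, 74, 86]


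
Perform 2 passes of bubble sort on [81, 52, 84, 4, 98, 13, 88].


Initial: [81, 52, 84, 4, 98, 13, 88]
Pass 1: [52, 81, 4, 84, 13, 88, 98] (4 swaps)
Pass 2: [52, 4, 81, 13, 84, 88, 98] (2 swaps)

After 2 passes: [52, 4, 81, 13, 84, 88, 98]


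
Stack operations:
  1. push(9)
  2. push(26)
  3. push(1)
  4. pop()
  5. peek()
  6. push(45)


push(9) -> [9]
push(26) -> [9, 26]
push(1) -> [9, 26, 1]
pop()->1, [9, 26]
peek()->26
push(45) -> [9, 26, 45]

Final stack: [9, 26, 45]


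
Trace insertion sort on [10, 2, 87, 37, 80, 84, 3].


Initial: [10, 2, 87, 37, 80, 84, 3]
Insert 2: [2, 10, 87, 37, 80, 84, 3]
Insert 87: [2, 10, 87, 37, 80, 84, 3]
Insert 37: [2, 10, 37, 87, 80, 84, 3]
Insert 80: [2, 10, 37, 80, 87, 84, 3]
Insert 84: [2, 10, 37, 80, 84, 87, 3]
Insert 3: [2, 3, 10, 37, 80, 84, 87]

Sorted: [2, 3, 10, 37, 80, 84, 87]


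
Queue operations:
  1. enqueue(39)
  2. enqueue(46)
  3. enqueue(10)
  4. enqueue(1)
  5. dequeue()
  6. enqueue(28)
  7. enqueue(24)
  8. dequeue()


enqueue(39) -> [39]
enqueue(46) -> [39, 46]
enqueue(10) -> [39, 46, 10]
enqueue(1) -> [39, 46, 10, 1]
dequeue()->39, [46, 10, 1]
enqueue(28) -> [46, 10, 1, 28]
enqueue(24) -> [46, 10, 1, 28, 24]
dequeue()->46, [10, 1, 28, 24]

Final queue: [10, 1, 28, 24]


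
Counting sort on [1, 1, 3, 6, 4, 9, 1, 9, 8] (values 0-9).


Input: [1, 1, 3, 6, 4, 9, 1, 9, 8]
Counts: [0, 3, 0, 1, 1, 0, 1, 0, 1, 2]

Sorted: [1, 1, 1, 3, 4, 6, 8, 9, 9]


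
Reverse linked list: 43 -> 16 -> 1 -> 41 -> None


Step 1: curr=43, set curr.next=prev(None) | reversed so far: 43
Step 2: curr=16, set curr.next=prev(43) | reversed so far: 16 -> 43
Step 3: curr=1, set curr.next=prev(16) | reversed so far: 1 -> 16 -> 43
Step 4: curr=41, set curr.next=prev(1) | reversed so far: 41 -> 1 -> 16 -> 43

41 -> 1 -> 16 -> 43 -> None


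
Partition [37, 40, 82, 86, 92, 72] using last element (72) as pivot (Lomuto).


Pivot: 72
  37 <= 72: advance i (no swap)
  40 <= 72: advance i (no swap)
Place pivot at 2: [37, 40, 72, 86, 92, 82]

Partitioned: [37, 40, 72, 86, 92, 82]


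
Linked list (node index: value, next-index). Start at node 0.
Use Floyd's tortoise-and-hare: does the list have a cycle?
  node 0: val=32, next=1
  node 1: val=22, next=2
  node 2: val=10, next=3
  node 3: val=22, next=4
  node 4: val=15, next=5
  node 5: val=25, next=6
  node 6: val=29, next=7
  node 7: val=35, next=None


Floyd's tortoise (slow, +1) and hare (fast, +2):
  init: slow=0, fast=0
  step 1: slow=1, fast=2
  step 2: slow=2, fast=4
  step 3: slow=3, fast=6
  step 4: fast 6->7->None, no cycle

Cycle: no


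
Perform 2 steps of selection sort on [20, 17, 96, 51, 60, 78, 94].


Initial: [20, 17, 96, 51, 60, 78, 94]
Step 1: min=17 at 1
  Swap: [17, 20, 96, 51, 60, 78, 94]
Step 2: min=20 at 1
  Swap: [17, 20, 96, 51, 60, 78, 94]

After 2 steps: [17, 20, 96, 51, 60, 78, 94]


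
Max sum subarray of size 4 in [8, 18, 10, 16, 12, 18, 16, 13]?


[0:4]: 52
[1:5]: 56
[2:6]: 56
[3:7]: 62
[4:8]: 59

Max: 62 at [3:7]


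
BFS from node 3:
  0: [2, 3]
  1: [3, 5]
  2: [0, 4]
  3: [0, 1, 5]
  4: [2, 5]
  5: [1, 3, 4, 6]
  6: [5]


Visit 3, enqueue [0, 1, 5]
Visit 0, enqueue [2]
Visit 1, enqueue []
Visit 5, enqueue [4, 6]
Visit 2, enqueue []
Visit 4, enqueue []
Visit 6, enqueue []

BFS order: [3, 0, 1, 5, 2, 4, 6]


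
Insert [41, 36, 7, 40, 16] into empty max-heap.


Insert 41: [41]
Insert 36: [41, 36]
Insert 7: [41, 36, 7]
Insert 40: [41, 40, 7, 36]
Insert 16: [41, 40, 7, 36, 16]

Final heap: [41, 40, 7, 36, 16]


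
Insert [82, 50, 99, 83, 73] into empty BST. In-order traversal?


Insert 82: root
Insert 50: L from 82
Insert 99: R from 82
Insert 83: R from 82 -> L from 99
Insert 73: L from 82 -> R from 50

In-order: [50, 73, 82, 83, 99]


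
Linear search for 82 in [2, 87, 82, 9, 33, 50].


i=0: 2!=82
i=1: 87!=82
i=2: 82==82 found!

Found at 2, 3 comps


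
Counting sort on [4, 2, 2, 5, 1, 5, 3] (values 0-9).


Input: [4, 2, 2, 5, 1, 5, 3]
Counts: [0, 1, 2, 1, 1, 2, 0, 0, 0, 0]

Sorted: [1, 2, 2, 3, 4, 5, 5]


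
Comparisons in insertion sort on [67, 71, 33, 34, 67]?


Algorithm: insertion sort
Input: [67, 71, 33, 34, 67]
Sorted: [33, 34, 67, 67, 71]

8


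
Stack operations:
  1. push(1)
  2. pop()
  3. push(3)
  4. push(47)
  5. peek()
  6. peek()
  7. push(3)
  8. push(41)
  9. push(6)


push(1) -> [1]
pop()->1, []
push(3) -> [3]
push(47) -> [3, 47]
peek()->47
peek()->47
push(3) -> [3, 47, 3]
push(41) -> [3, 47, 3, 41]
push(6) -> [3, 47, 3, 41, 6]

Final stack: [3, 47, 3, 41, 6]


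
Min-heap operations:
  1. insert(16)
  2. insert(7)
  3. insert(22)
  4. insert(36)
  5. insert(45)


insert(16) -> [16]
insert(7) -> [7, 16]
insert(22) -> [7, 16, 22]
insert(36) -> [7, 16, 22, 36]
insert(45) -> [7, 16, 22, 36, 45]

Final heap: [7, 16, 22, 36, 45]


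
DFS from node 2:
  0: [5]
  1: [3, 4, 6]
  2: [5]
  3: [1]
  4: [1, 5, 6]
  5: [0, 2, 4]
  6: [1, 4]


Visit 2, push [5]
Visit 5, push [4, 0]
Visit 0, push []
Visit 4, push [6, 1]
Visit 1, push [6, 3]
Visit 3, push []
Visit 6, push []

DFS order: [2, 5, 0, 4, 1, 3, 6]


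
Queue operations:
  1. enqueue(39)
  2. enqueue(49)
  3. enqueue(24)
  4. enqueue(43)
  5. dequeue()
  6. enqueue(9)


enqueue(39) -> [39]
enqueue(49) -> [39, 49]
enqueue(24) -> [39, 49, 24]
enqueue(43) -> [39, 49, 24, 43]
dequeue()->39, [49, 24, 43]
enqueue(9) -> [49, 24, 43, 9]

Final queue: [49, 24, 43, 9]


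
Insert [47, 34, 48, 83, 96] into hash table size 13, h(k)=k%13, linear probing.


Insert 47: h=8 -> slot 8
Insert 34: h=8, 1 probes -> slot 9
Insert 48: h=9, 1 probes -> slot 10
Insert 83: h=5 -> slot 5
Insert 96: h=5, 1 probes -> slot 6

Table: [None, None, None, None, None, 83, 96, None, 47, 34, 48, None, None]


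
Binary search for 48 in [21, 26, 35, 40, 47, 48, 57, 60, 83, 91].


Step 1: lo=0, hi=9, mid=4, val=47
Step 2: lo=5, hi=9, mid=7, val=60
Step 3: lo=5, hi=6, mid=5, val=48

Found at index 5


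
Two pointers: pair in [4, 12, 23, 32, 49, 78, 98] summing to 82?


lo=0(4)+hi=6(98)=102
lo=0(4)+hi=5(78)=82

Yes: 4+78=82


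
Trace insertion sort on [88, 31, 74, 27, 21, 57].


Initial: [88, 31, 74, 27, 21, 57]
Insert 31: [31, 88, 74, 27, 21, 57]
Insert 74: [31, 74, 88, 27, 21, 57]
Insert 27: [27, 31, 74, 88, 21, 57]
Insert 21: [21, 27, 31, 74, 88, 57]
Insert 57: [21, 27, 31, 57, 74, 88]

Sorted: [21, 27, 31, 57, 74, 88]


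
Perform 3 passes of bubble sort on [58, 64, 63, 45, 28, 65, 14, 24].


Initial: [58, 64, 63, 45, 28, 65, 14, 24]
Pass 1: [58, 63, 45, 28, 64, 14, 24, 65] (5 swaps)
Pass 2: [58, 45, 28, 63, 14, 24, 64, 65] (4 swaps)
Pass 3: [45, 28, 58, 14, 24, 63, 64, 65] (4 swaps)

After 3 passes: [45, 28, 58, 14, 24, 63, 64, 65]


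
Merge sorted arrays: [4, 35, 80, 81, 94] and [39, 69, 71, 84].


Take 4 from A
Take 35 from A
Take 39 from B
Take 69 from B
Take 71 from B
Take 80 from A
Take 81 from A
Take 84 from B

Merged: [4, 35, 39, 69, 71, 80, 81, 84, 94]


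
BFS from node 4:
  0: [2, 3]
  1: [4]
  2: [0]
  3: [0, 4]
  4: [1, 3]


Visit 4, enqueue [1, 3]
Visit 1, enqueue []
Visit 3, enqueue [0]
Visit 0, enqueue [2]
Visit 2, enqueue []

BFS order: [4, 1, 3, 0, 2]


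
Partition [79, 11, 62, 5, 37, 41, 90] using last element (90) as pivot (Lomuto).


Pivot: 90
  79 <= 90: advance i (no swap)
  11 <= 90: advance i (no swap)
  62 <= 90: advance i (no swap)
  5 <= 90: advance i (no swap)
  37 <= 90: advance i (no swap)
  41 <= 90: advance i (no swap)
Place pivot at 6: [79, 11, 62, 5, 37, 41, 90]

Partitioned: [79, 11, 62, 5, 37, 41, 90]


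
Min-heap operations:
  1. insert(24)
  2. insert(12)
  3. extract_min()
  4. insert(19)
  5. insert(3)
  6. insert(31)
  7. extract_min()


insert(24) -> [24]
insert(12) -> [12, 24]
extract_min()->12, [24]
insert(19) -> [19, 24]
insert(3) -> [3, 24, 19]
insert(31) -> [3, 24, 19, 31]
extract_min()->3, [19, 24, 31]

Final heap: [19, 24, 31]
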